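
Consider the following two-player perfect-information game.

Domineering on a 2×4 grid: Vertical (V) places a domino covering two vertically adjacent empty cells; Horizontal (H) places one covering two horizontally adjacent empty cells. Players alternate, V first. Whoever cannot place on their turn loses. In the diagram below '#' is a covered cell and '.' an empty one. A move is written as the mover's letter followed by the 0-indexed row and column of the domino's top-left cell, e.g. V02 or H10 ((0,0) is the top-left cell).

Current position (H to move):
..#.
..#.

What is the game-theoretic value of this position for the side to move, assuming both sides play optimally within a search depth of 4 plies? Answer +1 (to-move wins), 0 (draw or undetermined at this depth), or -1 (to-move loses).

[..#./..#.] H move#1: H00:+1/###./..#.*, H10:+1/..#./###.
[###./..#.] V move#2: V03:-1/####/..##*
[####/..##] H move#3: H10:+1/####/####*
[####/####] end (terminal -1, V#4); searched ..#./..#. to 4

value(..#./..#., H) = +1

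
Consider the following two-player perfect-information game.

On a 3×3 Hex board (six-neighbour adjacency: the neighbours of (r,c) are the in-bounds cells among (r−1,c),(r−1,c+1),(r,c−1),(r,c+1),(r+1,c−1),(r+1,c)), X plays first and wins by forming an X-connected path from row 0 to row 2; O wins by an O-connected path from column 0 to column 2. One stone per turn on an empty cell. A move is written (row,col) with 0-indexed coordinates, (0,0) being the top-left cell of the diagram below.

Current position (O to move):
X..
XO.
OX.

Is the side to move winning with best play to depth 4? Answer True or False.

O winning at [X../XO./OX.]: True

p1 O@[X../XO./OX.]: (0,1)[XO./XO./OX.]+1* (0,2)[X.O/XO./OX.]+1 (1,2)[X../XOO/OX.]+1 (2,2)[X../XO./OXO]+1
p2 X@[XO./XO./OX.]: (0,2)[XOX/XO./OX.]-1* (1,2)[XO./XOX/OX.]-1 (2,2)[XO./XO./OXX]-1
p3 O@[XOX/XO./OX.]: (1,2)[XOX/XOO/OX.]+1* (2,2)[XOX/XO./OXO]-1
p4 X@[XOX/XOO/OX.] terminal -1; root [X../XO./OX.] d4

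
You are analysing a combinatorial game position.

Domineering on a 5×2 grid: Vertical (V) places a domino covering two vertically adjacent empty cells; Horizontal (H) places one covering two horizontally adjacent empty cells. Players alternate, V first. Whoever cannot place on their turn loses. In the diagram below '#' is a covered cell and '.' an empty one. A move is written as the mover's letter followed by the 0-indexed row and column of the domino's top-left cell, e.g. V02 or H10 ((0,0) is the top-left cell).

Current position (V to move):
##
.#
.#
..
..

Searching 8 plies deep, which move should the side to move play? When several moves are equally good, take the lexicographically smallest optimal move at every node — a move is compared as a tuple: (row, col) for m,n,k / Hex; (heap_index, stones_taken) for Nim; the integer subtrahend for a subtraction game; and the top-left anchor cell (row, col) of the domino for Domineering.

V's best at [##/.#/.#/../..]: V30

ply 1, V at ##/.#/.#/../.. | V10=-1→##/##/##/../..; V20=-1→##/.#/##/#./..; V30=+1→##/.#/.#/#./#.*; V31=+1→##/.#/.#/.#/.#
ply 2: ##/.#/.#/#./#. is terminal -1 (H); from ##/.#/.#/../.. depth 8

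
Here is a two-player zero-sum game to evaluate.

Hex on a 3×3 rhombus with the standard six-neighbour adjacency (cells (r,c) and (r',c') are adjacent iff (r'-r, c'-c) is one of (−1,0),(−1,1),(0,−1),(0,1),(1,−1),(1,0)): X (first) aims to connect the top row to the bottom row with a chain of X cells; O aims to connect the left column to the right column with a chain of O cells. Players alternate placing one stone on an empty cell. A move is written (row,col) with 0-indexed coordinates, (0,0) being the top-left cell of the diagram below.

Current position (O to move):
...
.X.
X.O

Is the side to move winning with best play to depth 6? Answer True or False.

p1 O@[.../.X./X.O]: (0,0)[O../.X./X.O]-1* (0,1)[.O./.X./X.O]-1 (0,2)[..O/.X./X.O]-1 (1,0)[.../OX./X.O]-1 (1,2)[.../.XO/X.O]-1 (2,1)[.../.X./XOO]-1
p2 X@[O../.X./X.O]: (0,1)[OX./.X./X.O]+1* (0,2)[O.X/.X./X.O]+1 (1,0)[O../XX./X.O]+1 (1,2)[O../.XX/X.O]+1 (2,1)[O../.X./XXO]+1
p3 O@[OX./.X./X.O] terminal -1; root [.../.X./X.O] d6

O winning at [.../.X./X.O]: False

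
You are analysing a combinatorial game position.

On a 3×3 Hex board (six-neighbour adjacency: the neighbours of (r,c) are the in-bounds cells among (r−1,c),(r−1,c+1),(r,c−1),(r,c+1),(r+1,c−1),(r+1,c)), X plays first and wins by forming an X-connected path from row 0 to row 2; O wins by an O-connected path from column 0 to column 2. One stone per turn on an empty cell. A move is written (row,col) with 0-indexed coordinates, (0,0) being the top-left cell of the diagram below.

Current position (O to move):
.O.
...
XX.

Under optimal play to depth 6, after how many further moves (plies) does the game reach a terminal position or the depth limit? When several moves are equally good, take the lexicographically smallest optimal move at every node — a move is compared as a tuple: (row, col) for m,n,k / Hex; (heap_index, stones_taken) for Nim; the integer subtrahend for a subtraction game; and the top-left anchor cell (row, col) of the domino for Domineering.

[.O./.../XX.] O move#1: (0,0):-1/OO./.../XX., (0,2):+1/.OO/.../XX.*, (1,0):-1/.O./O../XX., (1,1):+1/.O./.O./XX., (1,2):+1/.O./..O/XX., (2,2):-1/.O./.../XXO
[.OO/.../XX.] X move#2: (0,0):-1/XOO/.../XX.*, (1,0):-1/.OO/X../XX., (1,1):-1/.OO/.X./XX., (1,2):-1/.OO/..X/XX., (2,2):-1/.OO/.../XXX
[XOO/.../XX.] O move#3: (1,0):+1/XOO/O../XX.*, (1,1):-1/XOO/.O./XX., (1,2):-1/XOO/..O/XX., (2,2):-1/XOO/.../XXO
[XOO/O../XX.] end (terminal -1, X#4); searched .O./.../XX. to 6

PV length from [.O./.../XX.]: 3 plies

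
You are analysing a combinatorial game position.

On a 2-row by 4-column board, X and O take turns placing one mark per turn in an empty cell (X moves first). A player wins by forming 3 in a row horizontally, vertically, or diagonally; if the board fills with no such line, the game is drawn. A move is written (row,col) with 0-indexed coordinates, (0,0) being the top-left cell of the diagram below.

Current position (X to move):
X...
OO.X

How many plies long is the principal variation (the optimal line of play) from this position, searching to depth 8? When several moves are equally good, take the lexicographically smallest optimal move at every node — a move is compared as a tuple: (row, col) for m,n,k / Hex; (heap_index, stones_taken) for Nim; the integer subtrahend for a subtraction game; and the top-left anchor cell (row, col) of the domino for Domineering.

PV length from [X.../OO.X]: 4 plies

[X.../OO.X] X move#1: (0,1):-1/XX../OO.X, (0,2):-1/X.X./OO.X, (0,3):-1/X..X/OO.X, (1,2):+0/X.../OOXX*
[X.../OOXX] O move#2: (0,1):+0/XO../OOXX*, (0,2):+0/X.O./OOXX, (0,3):+0/X..O/OOXX
[XO../OOXX] X move#3: (0,2):+0/XOX./OOXX*, (0,3):+0/XO.X/OOXX
[XOX./OOXX] O move#4: (0,3):+0/XOXO/OOXX*
[XOXO/OOXX] end (terminal +0, X#5); searched X.../OO.X to 8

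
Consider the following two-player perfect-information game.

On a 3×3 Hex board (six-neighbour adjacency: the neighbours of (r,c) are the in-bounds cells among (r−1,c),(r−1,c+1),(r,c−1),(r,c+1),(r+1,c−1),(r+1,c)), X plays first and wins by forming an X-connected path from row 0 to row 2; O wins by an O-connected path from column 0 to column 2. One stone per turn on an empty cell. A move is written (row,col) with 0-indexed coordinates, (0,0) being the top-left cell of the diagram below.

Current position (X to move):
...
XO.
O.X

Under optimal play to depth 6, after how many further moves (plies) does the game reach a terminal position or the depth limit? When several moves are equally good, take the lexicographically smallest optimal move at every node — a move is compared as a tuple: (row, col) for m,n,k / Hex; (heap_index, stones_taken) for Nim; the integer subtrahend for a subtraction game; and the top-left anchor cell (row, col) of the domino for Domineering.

[.../XO./O.X] X move#1: (0,0):-1/X../XO./O.X*, (0,1):-1/.X./XO./O.X, (0,2):-1/..X/XO./O.X, (1,2):-1/.../XOX/O.X, (2,1):-1/.../XO./OXX
[X../XO./O.X] O move#2: (0,1):+1/XO./XO./O.X*, (0,2):+1/X.O/XO./O.X, (1,2):+1/X../XOO/O.X, (2,1):+1/X../XO./OOX
[XO./XO./O.X] X move#3: (0,2):-1/XOX/XO./O.X*, (1,2):-1/XO./XOX/O.X, (2,1):-1/XO./XO./OXX
[XOX/XO./O.X] O move#4: (1,2):+1/XOX/XOO/O.X*, (2,1):-1/XOX/XO./OOX
[XOX/XOO/O.X] end (terminal -1, X#5); searched .../XO./O.X to 6

PV length from [.../XO./O.X]: 4 plies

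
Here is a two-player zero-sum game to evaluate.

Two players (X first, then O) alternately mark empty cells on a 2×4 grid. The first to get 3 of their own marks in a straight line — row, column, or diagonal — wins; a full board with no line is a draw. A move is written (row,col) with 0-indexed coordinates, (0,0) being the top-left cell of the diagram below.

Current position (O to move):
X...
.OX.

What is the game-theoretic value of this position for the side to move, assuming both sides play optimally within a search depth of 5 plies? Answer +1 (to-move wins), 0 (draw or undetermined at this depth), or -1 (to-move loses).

value(X.../.OX., O) = 0

p1 O@[X.../.OX.]: (0,1)[XO../.OX.]+0* (0,2)[X.O./.OX.]+0 (0,3)[X..O/.OX.]+0 (1,0)[X.../OOX.]+0 (1,3)[X.../.OXO]+0
p2 X@[XO../.OX.]: (0,2)[XOX./.OX.]+0* (0,3)[XO.X/.OX.]+0 (1,0)[XO../XOX.]+0 (1,3)[XO../.OXX]+0
p3 O@[XOX./.OX.]: (0,3)[XOXO/.OX.]+0* (1,0)[XOX./OOX.]+0 (1,3)[XOX./.OXO]+0
p4 X@[XOXO/.OX.]: (1,0)[XOXO/XOX.]+0* (1,3)[XOXO/.OXX]+0
p5 O@[XOXO/XOX.]: (1,3)[XOXO/XOXO]+0*
p6 X@[XOXO/XOXO] terminal +0; root [X.../.OX.] d5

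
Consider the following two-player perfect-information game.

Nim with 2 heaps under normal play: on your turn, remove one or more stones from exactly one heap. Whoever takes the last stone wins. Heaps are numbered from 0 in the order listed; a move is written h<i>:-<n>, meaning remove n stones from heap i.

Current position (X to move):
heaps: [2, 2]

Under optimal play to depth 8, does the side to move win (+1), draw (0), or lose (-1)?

value((2,2), X) = -1

ply 1, X at (2,2) | h0:-1=-1→(1,2)*; h0:-2=-1→(0,2); h1:-1=-1→(2,1); h1:-2=-1→(2,0)
ply 2, O at (1,2) | h0:-1=-1→(0,2); h1:-1=+1→(1,1)*; h1:-2=-1→(1,0)
ply 3, X at (1,1) | h0:-1=-1→(0,1)*; h1:-1=-1→(1,0)
ply 4, O at (0,1) | h1:-1=+1→(0,0)*
ply 5: (0,0) is terminal -1 (X); from (2,2) depth 8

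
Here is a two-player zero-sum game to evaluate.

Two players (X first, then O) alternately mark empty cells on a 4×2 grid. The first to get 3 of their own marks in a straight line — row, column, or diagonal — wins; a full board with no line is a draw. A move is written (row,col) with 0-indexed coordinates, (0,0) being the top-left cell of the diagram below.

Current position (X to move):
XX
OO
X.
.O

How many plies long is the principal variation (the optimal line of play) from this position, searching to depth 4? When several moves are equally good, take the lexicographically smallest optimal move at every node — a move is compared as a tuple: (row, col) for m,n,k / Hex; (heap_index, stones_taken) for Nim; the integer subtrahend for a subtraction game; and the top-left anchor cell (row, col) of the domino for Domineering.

p1 X@[XX/OO/X./.O]: (2,1)[XX/OO/XX/.O]+0* (3,0)[XX/OO/X./XO]-1
p2 O@[XX/OO/XX/.O]: (3,0)[XX/OO/XX/OO]+0*
p3 X@[XX/OO/XX/OO] terminal +0; root [XX/OO/X./.O] d4

PV length from [XX/OO/X./.O]: 2 plies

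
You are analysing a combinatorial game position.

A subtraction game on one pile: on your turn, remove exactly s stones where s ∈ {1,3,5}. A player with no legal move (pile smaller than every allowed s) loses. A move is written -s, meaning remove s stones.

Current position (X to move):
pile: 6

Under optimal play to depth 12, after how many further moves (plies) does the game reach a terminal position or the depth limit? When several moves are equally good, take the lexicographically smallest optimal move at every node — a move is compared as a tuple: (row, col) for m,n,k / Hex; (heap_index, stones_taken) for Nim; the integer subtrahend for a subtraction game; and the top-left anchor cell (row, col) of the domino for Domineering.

PV length from [6]: 6 plies

ply 1, X at 6 | -1=-1→5*; -3=-1→3; -5=-1→1
ply 2, O at 5 | -1=+1→4*; -3=+1→2; -5=+1→0
ply 3, X at 4 | -1=-1→3*; -3=-1→1
ply 4, O at 3 | -1=+1→2*; -3=+1→0
ply 5, X at 2 | -1=-1→1*
ply 6, O at 1 | -1=+1→0*
ply 7: 0 is terminal -1 (X); from 6 depth 12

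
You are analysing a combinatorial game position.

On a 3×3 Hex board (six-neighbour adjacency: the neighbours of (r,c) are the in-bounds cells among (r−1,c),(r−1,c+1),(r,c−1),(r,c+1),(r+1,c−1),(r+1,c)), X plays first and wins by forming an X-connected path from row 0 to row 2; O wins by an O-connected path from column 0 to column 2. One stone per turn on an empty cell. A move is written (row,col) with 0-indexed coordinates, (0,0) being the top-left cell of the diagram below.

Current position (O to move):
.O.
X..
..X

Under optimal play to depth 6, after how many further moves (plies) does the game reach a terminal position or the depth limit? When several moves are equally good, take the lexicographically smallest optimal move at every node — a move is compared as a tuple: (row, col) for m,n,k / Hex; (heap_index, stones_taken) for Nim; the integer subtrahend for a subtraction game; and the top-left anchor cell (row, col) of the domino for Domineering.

PV length from [.O./X../..X]: 5 plies

p1 O@[.O./X../..X]: (0,0)[OO./X../..X]-1 (0,2)[.OO/X../..X]-1 (1,1)[.O./XO./..X]+1* (1,2)[.O./X.O/..X]-1 (2,0)[.O./X../O.X]-1 (2,1)[.O./X../.OX]-1
p2 X@[.O./XO./..X]: (0,0)[XO./XO./..X]-1* (0,2)[.OX/XO./..X]-1 (1,2)[.O./XOX/..X]-1 (2,0)[.O./XO./X.X]-1 (2,1)[.O./XO./.XX]-1
p3 O@[XO./XO./..X]: (0,2)[XOO/XO./..X]-1 (1,2)[XO./XOO/..X]-1 (2,0)[XO./XO./O.X]+1* (2,1)[XO./XO./.OX]-1
p4 X@[XO./XO./O.X]: (0,2)[XOX/XO./O.X]-1* (1,2)[XO./XOX/O.X]-1 (2,1)[XO./XO./OXX]-1
p5 O@[XOX/XO./O.X]: (1,2)[XOX/XOO/O.X]+1* (2,1)[XOX/XO./OOX]-1
p6 X@[XOX/XOO/O.X] terminal -1; root [.O./X../..X] d6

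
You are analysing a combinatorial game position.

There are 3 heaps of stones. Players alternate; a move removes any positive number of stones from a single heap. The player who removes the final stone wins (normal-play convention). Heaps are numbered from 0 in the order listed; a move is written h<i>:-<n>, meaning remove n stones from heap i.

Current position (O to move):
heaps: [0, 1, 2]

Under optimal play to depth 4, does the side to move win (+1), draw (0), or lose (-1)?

value((0,1,2), O) = +1

[(0,1,2)] O move#1: h1:-1:-1/(0,0,2), h2:-1:+1/(0,1,1)*, h2:-2:-1/(0,1,0)
[(0,1,1)] X move#2: h1:-1:-1/(0,0,1)*, h2:-1:-1/(0,1,0)
[(0,0,1)] O move#3: h2:-1:+1/(0,0,0)*
[(0,0,0)] end (terminal -1, X#4); searched (0,1,2) to 4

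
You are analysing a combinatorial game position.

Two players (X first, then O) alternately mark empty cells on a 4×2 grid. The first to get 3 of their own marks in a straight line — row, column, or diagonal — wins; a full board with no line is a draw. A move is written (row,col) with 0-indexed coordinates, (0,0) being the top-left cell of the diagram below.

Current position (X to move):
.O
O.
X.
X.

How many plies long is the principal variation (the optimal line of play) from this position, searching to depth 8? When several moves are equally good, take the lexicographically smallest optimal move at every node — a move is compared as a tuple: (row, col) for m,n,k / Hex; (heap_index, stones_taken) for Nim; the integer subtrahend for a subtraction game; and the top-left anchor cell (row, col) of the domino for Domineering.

p1 X@[.O/O./X./X.]: (0,0)[XO/O./X./X.]+0* (1,1)[.O/OX/X./X.]+0 (2,1)[.O/O./XX/X.]+0 (3,1)[.O/O./X./XX]+0
p2 O@[XO/O./X./X.]: (1,1)[XO/OO/X./X.]+0* (2,1)[XO/O./XO/X.]+0 (3,1)[XO/O./X./XO]+0
p3 X@[XO/OO/X./X.]: (2,1)[XO/OO/XX/X.]+0* (3,1)[XO/OO/X./XX]-1
p4 O@[XO/OO/XX/X.]: (3,1)[XO/OO/XX/XO]+0*
p5 X@[XO/OO/XX/XO] terminal +0; root [.O/O./X./X.] d8

PV length from [.O/O./X./X.]: 4 plies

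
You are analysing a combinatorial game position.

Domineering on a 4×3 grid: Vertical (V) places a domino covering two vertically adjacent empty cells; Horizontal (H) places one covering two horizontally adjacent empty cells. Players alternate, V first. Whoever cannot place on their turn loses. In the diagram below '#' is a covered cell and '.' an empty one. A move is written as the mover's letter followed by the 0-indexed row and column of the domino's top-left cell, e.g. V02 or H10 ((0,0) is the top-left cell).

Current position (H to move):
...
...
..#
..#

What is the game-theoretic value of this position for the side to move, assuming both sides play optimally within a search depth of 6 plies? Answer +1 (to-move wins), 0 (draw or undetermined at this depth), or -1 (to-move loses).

[.../.../..#/..#] H move#1: H00:-1/##./.../..#/..#*, H01:-1/.##/.../..#/..#, H10:-1/.../##./..#/..#, H11:-1/.../.##/..#/..#, H20:-1/.../.../###/..#, H30:-1/.../.../..#/###
[##./.../..#/..#] V move#2: V02:-1/###/..#/..#/..#, V10:+1/##./#../#.#/..#*, V11:+1/##./.#./.##/..#, V20:+1/##./.../#.#/#.#, V21:+1/##./.../.##/.##
[##./#../#.#/..#] H move#3: H11:-1/##./###/#.#/..#*, H30:-1/##./#../#.#/###
[##./###/#.#/..#] V move#4: V21:+1/##./###/###/.##*
[##./###/###/.##] end (terminal -1, H#5); searched .../.../..#/..# to 6

value(.../.../..#/..#, H) = -1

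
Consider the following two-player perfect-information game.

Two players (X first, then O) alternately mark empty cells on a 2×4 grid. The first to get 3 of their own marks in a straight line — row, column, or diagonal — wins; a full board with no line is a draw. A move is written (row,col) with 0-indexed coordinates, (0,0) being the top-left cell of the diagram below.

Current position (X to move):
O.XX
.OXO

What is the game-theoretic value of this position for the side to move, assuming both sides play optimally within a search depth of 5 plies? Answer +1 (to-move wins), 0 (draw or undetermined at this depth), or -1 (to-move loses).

value(O.XX/.OXO, X) = +1

p1 X@[O.XX/.OXO]: (0,1)[OXXX/.OXO]+1* (1,0)[O.XX/XOXO]+0
p2 O@[OXXX/.OXO] terminal -1; root [O.XX/.OXO] d5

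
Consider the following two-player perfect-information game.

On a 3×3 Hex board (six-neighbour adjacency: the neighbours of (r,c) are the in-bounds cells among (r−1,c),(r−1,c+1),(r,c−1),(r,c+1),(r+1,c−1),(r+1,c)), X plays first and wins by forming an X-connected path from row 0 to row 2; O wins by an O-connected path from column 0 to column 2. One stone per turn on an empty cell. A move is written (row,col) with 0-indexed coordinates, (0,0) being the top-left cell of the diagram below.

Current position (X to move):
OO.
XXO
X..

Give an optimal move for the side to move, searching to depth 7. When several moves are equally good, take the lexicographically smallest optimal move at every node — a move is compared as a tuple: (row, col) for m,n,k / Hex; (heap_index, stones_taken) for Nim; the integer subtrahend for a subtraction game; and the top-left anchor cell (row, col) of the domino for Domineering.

X's best at [OO./XXO/X..]: (0,2)

ply 1, X at OO./XXO/X.. | (0,2)=+1→OOX/XXO/X..*; (2,1)=-1→OO./XXO/XX.; (2,2)=-1→OO./XXO/X.X
ply 2: OOX/XXO/X.. is terminal -1 (O); from OO./XXO/X.. depth 7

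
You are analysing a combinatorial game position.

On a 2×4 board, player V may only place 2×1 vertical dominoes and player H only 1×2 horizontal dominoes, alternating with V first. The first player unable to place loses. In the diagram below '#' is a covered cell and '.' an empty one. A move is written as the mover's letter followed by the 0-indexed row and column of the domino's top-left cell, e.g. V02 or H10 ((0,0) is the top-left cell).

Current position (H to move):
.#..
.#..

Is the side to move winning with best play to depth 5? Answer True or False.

H winning at [.#../.#..]: True

[.#../.#..] H move#1: H02:+1/.###/.#..*, H12:+1/.#../.###
[.###/.#..] V move#2: V00:-1/####/##..*
[####/##..] H move#3: H12:+1/####/####*
[####/####] end (terminal -1, V#4); searched .#../.#.. to 5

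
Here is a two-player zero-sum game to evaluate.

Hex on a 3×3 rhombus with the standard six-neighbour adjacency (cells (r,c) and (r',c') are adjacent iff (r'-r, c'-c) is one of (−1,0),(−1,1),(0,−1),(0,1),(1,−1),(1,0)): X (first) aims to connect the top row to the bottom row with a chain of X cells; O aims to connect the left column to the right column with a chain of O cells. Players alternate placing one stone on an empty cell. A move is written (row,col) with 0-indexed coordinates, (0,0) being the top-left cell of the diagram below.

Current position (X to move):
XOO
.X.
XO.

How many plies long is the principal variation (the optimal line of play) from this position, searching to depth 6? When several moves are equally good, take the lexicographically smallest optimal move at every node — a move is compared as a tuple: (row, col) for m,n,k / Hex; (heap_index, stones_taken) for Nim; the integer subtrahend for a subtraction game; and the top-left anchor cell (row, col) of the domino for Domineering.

[XOO/.X./XO.] X move#1: (1,0):+1/XOO/XX./XO.*, (1,2):-1/XOO/.XX/XO., (2,2):-1/XOO/.X./XOX
[XOO/XX./XO.] end (terminal -1, O#2); searched XOO/.X./XO. to 6

PV length from [XOO/.X./XO.]: 1 ply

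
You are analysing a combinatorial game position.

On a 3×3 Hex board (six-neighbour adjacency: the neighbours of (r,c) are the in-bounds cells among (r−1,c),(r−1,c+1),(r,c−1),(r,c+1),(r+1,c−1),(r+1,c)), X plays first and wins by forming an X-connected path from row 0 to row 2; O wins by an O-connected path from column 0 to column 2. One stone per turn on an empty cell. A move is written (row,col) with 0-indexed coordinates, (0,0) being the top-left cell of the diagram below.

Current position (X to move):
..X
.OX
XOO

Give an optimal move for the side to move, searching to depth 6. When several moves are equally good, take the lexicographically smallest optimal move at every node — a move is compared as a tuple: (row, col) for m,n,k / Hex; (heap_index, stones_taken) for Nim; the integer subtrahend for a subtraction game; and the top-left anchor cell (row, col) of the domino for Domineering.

p1 X@[..X/.OX/XOO]: (0,0)[X.X/.OX/XOO]-1 (0,1)[.XX/.OX/XOO]-1 (1,0)[..X/XOX/XOO]+1*
p2 O@[..X/XOX/XOO]: (0,0)[O.X/XOX/XOO]-1* (0,1)[.OX/XOX/XOO]-1
p3 X@[O.X/XOX/XOO]: (0,1)[OXX/XOX/XOO]+1*
p4 O@[OXX/XOX/XOO] terminal -1; root [..X/.OX/XOO] d6

X's best at [..X/.OX/XOO]: (1,0)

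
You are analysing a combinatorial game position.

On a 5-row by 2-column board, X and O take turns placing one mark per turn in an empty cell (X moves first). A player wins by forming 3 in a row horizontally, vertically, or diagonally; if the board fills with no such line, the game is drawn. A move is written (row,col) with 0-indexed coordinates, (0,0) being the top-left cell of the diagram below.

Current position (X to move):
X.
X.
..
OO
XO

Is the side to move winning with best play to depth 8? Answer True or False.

X winning at [X./X./../OO/XO]: True

ply 1, X at X./X./../OO/XO | (0,1)=-1→XX/X./../OO/XO; (1,1)=-1→X./XX/../OO/XO; (2,0)=+1→X./X./X./OO/XO*; (2,1)=+0→X./X./.X/OO/XO
ply 2: X./X./X./OO/XO is terminal -1 (O); from X./X./../OO/XO depth 8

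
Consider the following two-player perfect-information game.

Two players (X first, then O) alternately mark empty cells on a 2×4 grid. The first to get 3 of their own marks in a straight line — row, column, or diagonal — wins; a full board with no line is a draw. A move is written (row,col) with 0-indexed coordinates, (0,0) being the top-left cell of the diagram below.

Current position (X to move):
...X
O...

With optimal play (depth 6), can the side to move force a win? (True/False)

X winning at [...X/O...]: False

[...X/O...] X move#1: (0,0):+0/X..X/O...*, (0,1):+0/.X.X/O..., (0,2):+0/..XX/O..., (1,1):+0/...X/OX.., (1,2):+0/...X/O.X., (1,3):+0/...X/O..X
[X..X/O...] O move#2: (0,1):+0/XO.X/O...*, (0,2):+0/X.OX/O..., (1,1):+0/X..X/OO.., (1,2):+0/X..X/O.O., (1,3):+0/X..X/O..O
[XO.X/O...] X move#3: (0,2):+0/XOXX/O...*, (1,1):+0/XO.X/OX.., (1,2):+0/XO.X/O.X., (1,3):+0/XO.X/O..X
[XOXX/O...] O move#4: (1,1):+0/XOXX/OO..*, (1,2):+0/XOXX/O.O., (1,3):+0/XOXX/O..O
[XOXX/OO..] X move#5: (1,2):+0/XOXX/OOX.*, (1,3):-1/XOXX/OO.X
[XOXX/OOX.] O move#6: (1,3):+0/XOXX/OOXO*
[XOXX/OOXO] end (terminal +0, X#7); searched ...X/O... to 6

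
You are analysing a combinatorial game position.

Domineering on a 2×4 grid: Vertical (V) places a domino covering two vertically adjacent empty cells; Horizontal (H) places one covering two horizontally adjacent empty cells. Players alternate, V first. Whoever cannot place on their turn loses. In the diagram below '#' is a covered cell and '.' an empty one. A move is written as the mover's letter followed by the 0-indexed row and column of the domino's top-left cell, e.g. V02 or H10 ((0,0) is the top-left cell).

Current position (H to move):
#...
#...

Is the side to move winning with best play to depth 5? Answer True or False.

ply 1, H at #.../#... | H01=+1→###./#...*; H02=+1→#.##/#...; H11=+1→#.../###.; H12=+1→#.../#.##
ply 2, V at ###./#... | V03=-1→####/#..#*
ply 3, H at ####/#..# | H11=+1→####/####*
ply 4: ####/#### is terminal -1 (V); from #.../#... depth 5

H winning at [#.../#...]: True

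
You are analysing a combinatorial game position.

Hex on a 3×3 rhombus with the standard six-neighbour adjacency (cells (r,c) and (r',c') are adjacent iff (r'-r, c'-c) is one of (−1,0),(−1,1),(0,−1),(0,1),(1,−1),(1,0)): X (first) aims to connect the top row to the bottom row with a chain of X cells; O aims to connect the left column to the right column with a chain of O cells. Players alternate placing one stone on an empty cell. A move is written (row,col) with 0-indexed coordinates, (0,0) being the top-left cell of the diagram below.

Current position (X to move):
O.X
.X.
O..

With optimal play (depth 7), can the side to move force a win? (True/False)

X winning at [O.X/.X./O..]: True

ply 1, X at O.X/.X./O.. | (0,1)=-1→OXX/.X./O..; (1,0)=-1→O.X/XX./O..; (1,2)=+1→O.X/.XX/O..*; (2,1)=+1→O.X/.X./OX.; (2,2)=+1→O.X/.X./O.X
ply 2, O at O.X/.XX/O.. | (0,1)=-1→OOX/.XX/O..*; (1,0)=-1→O.X/OXX/O..; (2,1)=-1→O.X/.XX/OO.; (2,2)=-1→O.X/.XX/O.O
ply 3, X at OOX/.XX/O.. | (1,0)=+1→OOX/XXX/O..*; (2,1)=+1→OOX/.XX/OX.; (2,2)=+1→OOX/.XX/O.X
ply 4, O at OOX/XXX/O.. | (2,1)=-1→OOX/XXX/OO.*; (2,2)=-1→OOX/XXX/O.O
ply 5, X at OOX/XXX/OO. | (2,2)=+1→OOX/XXX/OOX*
ply 6: OOX/XXX/OOX is terminal -1 (O); from O.X/.X./O.. depth 7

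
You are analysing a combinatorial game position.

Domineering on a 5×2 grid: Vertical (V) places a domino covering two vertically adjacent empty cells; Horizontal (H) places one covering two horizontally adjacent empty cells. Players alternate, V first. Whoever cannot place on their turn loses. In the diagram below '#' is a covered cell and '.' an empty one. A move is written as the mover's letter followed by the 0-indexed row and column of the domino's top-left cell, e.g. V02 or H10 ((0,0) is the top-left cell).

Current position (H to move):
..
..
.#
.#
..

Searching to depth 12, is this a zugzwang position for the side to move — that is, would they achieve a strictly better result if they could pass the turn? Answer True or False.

ply 1, H at ../../.#/.#/.. | H00=+1→##/../.#/.#/..*; H10=+1→../##/.#/.#/..; H40=-1→../../.#/.#/##
ply 2, V at ##/../.#/.#/.. | V10=-1→##/#./##/.#/..*; V20=-1→##/../##/##/..; V30=-1→##/../.#/##/#.
ply 3, H at ##/#./##/.#/.. | H40=+1→##/#./##/.#/##*
ply 4: ##/#./##/.#/## is terminal -1 (V); from ../../.#/.#/.. depth 12
suppose H passes — search the same position with V to move:
pass> ply 1, V at ../../.#/.#/.. | V00=+1→#./#./.#/.#/..*; V01=+1→.#/.#/.#/.#/..; V10=+1→../#./##/.#/..; V20=-1→../../##/##/..; V30=-1→../../.#/##/#.
pass> ply 2, H at #./#./.#/.#/.. | H40=-1→#./#./.#/.#/##*
pass> ply 3, V at #./#./.#/.#/## | V01=+1→##/##/.#/.#/##*; V20=+1→#./#./##/##/##
pass> ply 4: ##/##/.#/.#/## is terminal -1 (H); from ../../.#/.#/.. depth 12
for H: play +1, pass -1

zugzwang(../../.#/.#/.., H) = False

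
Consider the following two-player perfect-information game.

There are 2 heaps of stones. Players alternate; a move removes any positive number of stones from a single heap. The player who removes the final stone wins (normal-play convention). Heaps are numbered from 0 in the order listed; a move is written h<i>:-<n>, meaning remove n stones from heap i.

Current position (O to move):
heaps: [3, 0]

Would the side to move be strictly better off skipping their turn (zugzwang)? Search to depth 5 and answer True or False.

ply 1, O at (3,0) | h0:-1=-1→(2,0); h0:-2=-1→(1,0); h0:-3=+1→(0,0)*
ply 2: (0,0) is terminal -1 (X); from (3,0) depth 5
suppose O passes — search the same position with X to move:
pass> ply 1, X at (3,0) | h0:-1=-1→(2,0); h0:-2=-1→(1,0); h0:-3=+1→(0,0)*
pass> ply 2: (0,0) is terminal -1 (O); from (3,0) depth 5
for O: play +1, pass -1

zugzwang((3,0), O) = False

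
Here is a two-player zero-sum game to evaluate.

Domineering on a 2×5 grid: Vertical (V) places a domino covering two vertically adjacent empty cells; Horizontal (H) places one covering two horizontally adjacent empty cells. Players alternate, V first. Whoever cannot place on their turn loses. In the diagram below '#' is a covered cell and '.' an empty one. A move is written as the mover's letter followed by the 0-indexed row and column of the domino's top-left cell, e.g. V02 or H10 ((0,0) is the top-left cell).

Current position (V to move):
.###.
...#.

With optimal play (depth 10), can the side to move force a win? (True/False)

V winning at [.###./...#.]: True

[.###./...#.] V move#1: V00:+1/####./#..#.*, V04:-1/.####/...##
[####./#..#.] H move#2: H11:-1/####./####.*
[####./####.] V move#3: V04:+1/#####/#####*
[#####/#####] end (terminal -1, H#4); searched .###./...#. to 10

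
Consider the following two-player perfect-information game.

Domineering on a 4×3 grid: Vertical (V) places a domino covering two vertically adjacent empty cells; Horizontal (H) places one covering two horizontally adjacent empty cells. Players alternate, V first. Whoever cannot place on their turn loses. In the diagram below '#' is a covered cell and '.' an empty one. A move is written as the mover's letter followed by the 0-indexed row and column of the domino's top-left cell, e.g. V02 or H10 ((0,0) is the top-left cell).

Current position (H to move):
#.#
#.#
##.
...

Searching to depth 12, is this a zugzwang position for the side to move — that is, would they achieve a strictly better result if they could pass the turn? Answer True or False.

zugzwang(#.#/#.#/##./..., H) = False

p1 H@[#.#/#.#/##./...]: H30[#.#/#.#/##./##.]-1* H31[#.#/#.#/##./.##]-1
p2 V@[#.#/#.#/##./##.]: V01[###/###/##./##.]+1* V22[#.#/#.#/###/###]+1
p3 H@[###/###/##./##.] terminal -1; root [#.#/#.#/##./...] d12
if H skipped the turn, V would face:
~ p1 V@[#.#/#.#/##./...]: V01[###/###/##./...]-1 V22[#.#/#.#/###/..#]+1*
~ p2 H@[#.#/#.#/###/..#]: H30[#.#/#.#/###/###]-1*
~ p3 V@[#.#/#.#/###/###]: V01[###/###/###/###]+1*
~ p4 H@[###/###/###/###] terminal -1; root [#.#/#.#/##./...] d12
compare (H): move=-1 vs pass=-1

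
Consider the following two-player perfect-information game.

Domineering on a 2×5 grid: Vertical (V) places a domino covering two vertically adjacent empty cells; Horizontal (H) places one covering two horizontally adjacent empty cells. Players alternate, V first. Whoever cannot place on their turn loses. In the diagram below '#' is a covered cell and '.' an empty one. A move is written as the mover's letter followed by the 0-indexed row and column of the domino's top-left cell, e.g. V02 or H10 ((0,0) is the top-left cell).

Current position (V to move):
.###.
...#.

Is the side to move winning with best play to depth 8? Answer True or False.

V winning at [.###./...#.]: True

[.###./...#.] V move#1: V00:+1/####./#..#.*, V04:-1/.####/...##
[####./#..#.] H move#2: H11:-1/####./####.*
[####./####.] V move#3: V04:+1/#####/#####*
[#####/#####] end (terminal -1, H#4); searched .###./...#. to 8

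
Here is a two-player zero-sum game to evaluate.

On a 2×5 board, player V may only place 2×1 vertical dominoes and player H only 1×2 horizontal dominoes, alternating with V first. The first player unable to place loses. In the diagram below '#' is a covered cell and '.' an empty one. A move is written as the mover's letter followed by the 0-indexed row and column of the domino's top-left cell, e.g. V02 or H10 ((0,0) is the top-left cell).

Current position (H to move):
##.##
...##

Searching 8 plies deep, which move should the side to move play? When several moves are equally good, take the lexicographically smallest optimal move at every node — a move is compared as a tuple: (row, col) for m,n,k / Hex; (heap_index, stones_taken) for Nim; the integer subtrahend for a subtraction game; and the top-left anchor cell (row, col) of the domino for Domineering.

H's best at [##.##/...##]: H11

ply 1, H at ##.##/...## | H10=-1→##.##/##.##; H11=+1→##.##/.####*
ply 2: ##.##/.#### is terminal -1 (V); from ##.##/...## depth 8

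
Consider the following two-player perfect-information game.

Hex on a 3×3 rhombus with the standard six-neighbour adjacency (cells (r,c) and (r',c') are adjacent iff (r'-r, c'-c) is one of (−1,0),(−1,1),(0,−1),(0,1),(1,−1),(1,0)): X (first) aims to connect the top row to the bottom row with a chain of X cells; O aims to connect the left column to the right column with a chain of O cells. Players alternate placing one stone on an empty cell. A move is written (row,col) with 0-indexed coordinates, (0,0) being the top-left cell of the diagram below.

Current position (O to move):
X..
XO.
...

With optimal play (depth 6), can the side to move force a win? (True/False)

p1 O@[X../XO./...]: (0,1)[XO./XO./...]-1 (0,2)[X.O/XO./...]-1 (1,2)[X../XOO/...]-1 (2,0)[X../XO./O..]+1* (2,1)[X../XO./.O.]-1 (2,2)[X../XO./..O]-1
p2 X@[X../XO./O..]: (0,1)[XX./XO./O..]-1* (0,2)[X.X/XO./O..]-1 (1,2)[X../XOX/O..]-1 (2,1)[X../XO./OX.]-1 (2,2)[X../XO./O.X]-1
p3 O@[XX./XO./O..]: (0,2)[XXO/XO./O..]+1* (1,2)[XX./XOO/O..]+1 (2,1)[XX./XO./OO.]+1 (2,2)[XX./XO./O.O]+1
p4 X@[XXO/XO./O..] terminal -1; root [X../XO./...] d6

O winning at [X../XO./...]: True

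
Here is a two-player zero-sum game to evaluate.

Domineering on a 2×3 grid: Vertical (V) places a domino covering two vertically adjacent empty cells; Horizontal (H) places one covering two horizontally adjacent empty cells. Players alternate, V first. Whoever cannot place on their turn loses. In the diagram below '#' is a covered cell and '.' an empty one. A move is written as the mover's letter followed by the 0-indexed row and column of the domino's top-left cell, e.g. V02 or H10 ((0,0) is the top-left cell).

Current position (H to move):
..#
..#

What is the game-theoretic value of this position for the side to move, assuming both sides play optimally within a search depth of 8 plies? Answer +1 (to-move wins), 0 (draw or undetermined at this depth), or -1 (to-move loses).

ply 1, H at ..#/..# | H00=+1→###/..#*; H10=+1→..#/###
ply 2: ###/..# is terminal -1 (V); from ..#/..# depth 8

value(..#/..#, H) = +1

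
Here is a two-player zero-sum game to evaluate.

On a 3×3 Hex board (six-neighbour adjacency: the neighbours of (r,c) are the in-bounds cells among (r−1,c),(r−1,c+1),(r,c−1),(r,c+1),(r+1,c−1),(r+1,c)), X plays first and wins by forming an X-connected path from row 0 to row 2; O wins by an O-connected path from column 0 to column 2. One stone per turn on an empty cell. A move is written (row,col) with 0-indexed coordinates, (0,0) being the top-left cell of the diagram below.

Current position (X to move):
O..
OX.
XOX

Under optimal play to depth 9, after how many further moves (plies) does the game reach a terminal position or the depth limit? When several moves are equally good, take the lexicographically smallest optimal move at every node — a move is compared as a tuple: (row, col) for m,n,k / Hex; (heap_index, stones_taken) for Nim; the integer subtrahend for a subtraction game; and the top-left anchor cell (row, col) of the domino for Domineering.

PV length from [O../OX./XOX]: 1 ply

p1 X@[O../OX./XOX]: (0,1)[OX./OX./XOX]+1* (0,2)[O.X/OX./XOX]+1 (1,2)[O../OXX/XOX]+1
p2 O@[OX./OX./XOX] terminal -1; root [O../OX./XOX] d9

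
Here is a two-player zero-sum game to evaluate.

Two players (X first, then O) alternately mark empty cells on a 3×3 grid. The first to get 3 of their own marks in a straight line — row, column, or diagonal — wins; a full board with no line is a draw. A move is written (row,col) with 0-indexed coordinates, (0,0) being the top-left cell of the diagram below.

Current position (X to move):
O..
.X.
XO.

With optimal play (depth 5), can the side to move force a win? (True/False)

ply 1, X at O../.X./XO. | (0,1)=+0→OX./.X./XO.; (0,2)=+1→O.X/.X./XO.*; (1,0)=+1→O../XX./XO.; (1,2)=+1→O../.XX/XO.; (2,2)=+0→O../.X./XOX
ply 2: O.X/.X./XO. is terminal -1 (O); from O../.X./XO. depth 5

X winning at [O../.X./XO.]: True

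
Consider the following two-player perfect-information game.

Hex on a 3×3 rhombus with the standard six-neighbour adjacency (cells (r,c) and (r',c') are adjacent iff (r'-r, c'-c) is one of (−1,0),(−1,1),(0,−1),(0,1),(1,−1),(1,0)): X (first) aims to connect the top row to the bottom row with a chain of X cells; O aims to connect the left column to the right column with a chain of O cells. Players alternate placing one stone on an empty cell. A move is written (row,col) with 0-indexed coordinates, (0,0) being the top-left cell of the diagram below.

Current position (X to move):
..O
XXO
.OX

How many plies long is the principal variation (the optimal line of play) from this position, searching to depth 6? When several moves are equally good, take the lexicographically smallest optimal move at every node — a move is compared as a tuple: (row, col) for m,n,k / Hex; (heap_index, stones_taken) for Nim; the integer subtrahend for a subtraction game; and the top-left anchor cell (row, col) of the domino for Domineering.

[..O/XXO/.OX] X move#1: (0,0):-1/X.O/XXO/.OX, (0,1):-1/.XO/XXO/.OX, (2,0):+1/..O/XXO/XOX*
[..O/XXO/XOX] O move#2: (0,0):-1/O.O/XXO/XOX*, (0,1):-1/.OO/XXO/XOX
[O.O/XXO/XOX] X move#3: (0,1):+1/OXO/XXO/XOX*
[OXO/XXO/XOX] end (terminal -1, O#4); searched ..O/XXO/.OX to 6

PV length from [..O/XXO/.OX]: 3 plies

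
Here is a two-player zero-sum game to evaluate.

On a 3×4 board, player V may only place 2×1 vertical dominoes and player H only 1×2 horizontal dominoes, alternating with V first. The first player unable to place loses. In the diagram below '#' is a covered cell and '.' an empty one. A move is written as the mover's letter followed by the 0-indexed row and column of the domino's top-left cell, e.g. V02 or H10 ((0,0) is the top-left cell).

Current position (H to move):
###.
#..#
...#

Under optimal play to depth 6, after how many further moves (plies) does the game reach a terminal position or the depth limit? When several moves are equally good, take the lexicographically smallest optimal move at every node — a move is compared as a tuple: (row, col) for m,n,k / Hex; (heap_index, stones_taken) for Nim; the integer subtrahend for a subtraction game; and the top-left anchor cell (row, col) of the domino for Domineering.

PV length from [###./#..#/...#]: 1 ply

[###./#..#/...#] H move#1: H11:+1/###./####/...#*, H20:-1/###./#..#/##.#, H21:+1/###./#..#/.###
[###./####/...#] end (terminal -1, V#2); searched ###./#..#/...# to 6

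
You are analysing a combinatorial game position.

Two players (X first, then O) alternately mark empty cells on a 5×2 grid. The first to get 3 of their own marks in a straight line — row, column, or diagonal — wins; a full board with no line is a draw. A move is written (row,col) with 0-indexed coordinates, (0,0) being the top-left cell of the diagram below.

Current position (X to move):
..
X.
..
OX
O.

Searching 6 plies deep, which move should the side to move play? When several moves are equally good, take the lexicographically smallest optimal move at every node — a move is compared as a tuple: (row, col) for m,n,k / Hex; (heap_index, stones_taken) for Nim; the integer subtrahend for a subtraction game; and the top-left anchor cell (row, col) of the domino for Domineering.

X's best at [../X./../OX/O.]: (2,0)

p1 X@[../X./../OX/O.]: (0,0)[X./X./../OX/O.]-1 (0,1)[.X/X./../OX/O.]-1 (1,1)[../XX/../OX/O.]-1 (2,0)[../X./X./OX/O.]+1* (2,1)[../X./.X/OX/O.]-1 (4,1)[../X./../OX/OX]-1
p2 O@[../X./X./OX/O.]: (0,0)[O./X./X./OX/O.]-1* (0,1)[.O/X./X./OX/O.]-1 (1,1)[../XO/X./OX/O.]-1 (2,1)[../X./XO/OX/O.]-1 (4,1)[../X./X./OX/OO]-1
p3 X@[O./X./X./OX/O.]: (0,1)[OX/X./X./OX/O.]+0 (1,1)[O./XX/X./OX/O.]+0 (2,1)[O./X./XX/OX/O.]+1* (4,1)[O./X./X./OX/OX]+0
p4 O@[O./X./XX/OX/O.]: (0,1)[OO/X./XX/OX/O.]-1* (1,1)[O./XO/XX/OX/O.]-1 (4,1)[O./X./XX/OX/OO]-1
p5 X@[OO/X./XX/OX/O.]: (1,1)[OO/XX/XX/OX/O.]+1* (4,1)[OO/X./XX/OX/OX]+1
p6 O@[OO/XX/XX/OX/O.] terminal -1; root [../X./../OX/O.] d6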